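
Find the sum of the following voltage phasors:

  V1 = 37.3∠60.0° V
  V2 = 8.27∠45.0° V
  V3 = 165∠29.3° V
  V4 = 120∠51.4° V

Step 1 — Convert each phasor to rectangular form:
  V1 = 37.3·(cos(60.0°) + j·sin(60.0°)) = 18.65 + j32.3 V
  V2 = 8.27·(cos(45.0°) + j·sin(45.0°)) = 5.848 + j5.848 V
  V3 = 165·(cos(29.3°) + j·sin(29.3°)) = 143.9 + j80.75 V
  V4 = 120·(cos(51.4°) + j·sin(51.4°)) = 74.87 + j93.78 V
Step 2 — Sum components: V_total = 243.3 + j212.7 V.
Step 3 — Convert to polar: |V_total| = 323.1 V, ∠V_total = 41.2°.

V_total = 323.1∠41.2° V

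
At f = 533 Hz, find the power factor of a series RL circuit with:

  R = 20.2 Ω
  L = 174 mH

Step 1 — Angular frequency: ω = 2π·f = 2π·533 = 3349 rad/s.
Step 2 — Component impedances:
  R: Z = R = 20.2 Ω
  L: Z = jωL = j·3349·0.174 = 0 + j582.7 Ω
Step 3 — Series combination: Z_total = R + L = 20.2 + j582.7 Ω = 583.1∠88.0° Ω.
Step 4 — Power factor: PF = cos(φ) = Re(Z)/|Z| = 20.2/583.1 = 0.03464.
Step 5 — Type: Im(Z) = 582.7 ⇒ lagging (phase φ = 88.0°).

PF = 0.03464 (lagging, φ = 88.0°)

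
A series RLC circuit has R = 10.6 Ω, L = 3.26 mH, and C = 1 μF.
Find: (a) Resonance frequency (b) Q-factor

Step 1 — Resonance condition Im(Z)=0 gives ω₀ = 1/√(LC).
Step 2 — ω₀ = 1/√(0.00326·1e-06) = 1.751e+04 rad/s.
Step 3 — f₀ = ω₀/(2π) = 2787 Hz.
Step 4 — Series Q: Q = ω₀L/R = 1.751e+04·0.00326/10.6 = 5.386.

(a) f₀ = 2787 Hz  (b) Q = 5.386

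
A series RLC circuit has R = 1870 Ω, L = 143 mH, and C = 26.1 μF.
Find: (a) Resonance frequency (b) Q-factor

Step 1 — Resonance condition Im(Z)=0 gives ω₀ = 1/√(LC).
Step 2 — ω₀ = 1/√(0.143·2.61e-05) = 517.6 rad/s.
Step 3 — f₀ = ω₀/(2π) = 82.38 Hz.
Step 4 — Series Q: Q = ω₀L/R = 517.6·0.143/1870 = 0.03958.

(a) f₀ = 82.38 Hz  (b) Q = 0.03958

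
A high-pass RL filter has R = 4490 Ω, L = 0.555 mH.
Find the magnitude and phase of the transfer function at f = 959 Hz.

Step 1 — Angular frequency: ω = 2π·959 = 6026 rad/s.
Step 2 — Transfer function: H(jω) = jωL/(R + jωL).
Step 3 — Numerator jωL = j·3.344; denominator R + jωL = 4490 + j3.344.
Step 4 — H = 5.547e-07 + j0.0007448.
Step 5 — Magnitude: |H| = 0.0007448 (-62.6 dB); phase: φ = 90.0°.

|H| = 0.0007448 (-62.6 dB), φ = 90.0°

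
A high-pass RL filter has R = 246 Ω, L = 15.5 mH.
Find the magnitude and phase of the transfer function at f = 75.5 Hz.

Step 1 — Angular frequency: ω = 2π·75.5 = 474.4 rad/s.
Step 2 — Transfer function: H(jω) = jωL/(R + jωL).
Step 3 — Numerator jωL = j·7.353; denominator R + jωL = 246 + j7.353.
Step 4 — H = 0.0008926 + j0.02986.
Step 5 — Magnitude: |H| = 0.02988 (-30.5 dB); phase: φ = 88.3°.

|H| = 0.02988 (-30.5 dB), φ = 88.3°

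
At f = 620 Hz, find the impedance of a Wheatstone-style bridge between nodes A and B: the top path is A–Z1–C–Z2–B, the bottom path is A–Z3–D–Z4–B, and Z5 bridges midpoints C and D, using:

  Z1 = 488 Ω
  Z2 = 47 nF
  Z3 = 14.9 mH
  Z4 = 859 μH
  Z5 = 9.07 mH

Step 1 — Angular frequency: ω = 2π·f = 2π·620 = 3896 rad/s.
Step 2 — Component impedances:
  Z1: Z = R = 488 Ω
  Z2: Z = 1/(jωC) = -j/(ω·C) = 0 - j5462 Ω
  Z3: Z = jωL = j·3896·0.0149 = 0 + j58.04 Ω
  Z4: Z = jωL = j·3896·0.000859 = 0 + j3.346 Ω
  Z5: Z = jωL = j·3896·0.00907 = 0 + j35.33 Ω
Step 3 — Bridge requires nodal analysis (the Z5 bridge couples midpoints C and D, so the two paths cannot be reduced to a simple series/parallel combination). Setting node B to ground and injecting 1 A at node A, the 3-node admittance system at A, C, D solves to V_A = Z_AB = 6.654 + j60.12 Ω = 60.48∠83.7° Ω.

Z = 6.654 + j60.12 Ω = 60.48∠83.7° Ω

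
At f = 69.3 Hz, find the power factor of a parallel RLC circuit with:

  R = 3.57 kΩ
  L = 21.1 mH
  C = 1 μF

Step 1 — Angular frequency: ω = 2π·f = 2π·69.3 = 435.4 rad/s.
Step 2 — Component impedances:
  R: Z = R = 3570 Ω
  L: Z = jωL = j·435.4·0.0211 = 0 + j9.187 Ω
  C: Z = 1/(jωC) = -j/(ω·C) = 0 - j2297 Ω
Step 3 — Parallel combination: 1/Z_total = 1/R + 1/L + 1/C; Z_total = 0.02383 + j9.224 Ω = 9.224∠89.9° Ω.
Step 4 — Power factor: PF = cos(φ) = Re(Z)/|Z| = 0.023834/9.2243 = 0.002584.
Step 5 — Type: Im(Z) = 9.224 ⇒ lagging (phase φ = 89.9°).

PF = 0.002584 (lagging, φ = 89.9°)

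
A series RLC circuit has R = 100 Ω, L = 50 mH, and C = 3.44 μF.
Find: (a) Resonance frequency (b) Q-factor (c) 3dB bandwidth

Step 1 — Resonance: ω₀ = 1/√(LC) = 1/√(0.05·3.44e-06) = 2411 rad/s.
Step 2 — f₀ = ω₀/(2π) = 383.8 Hz.
Step 3 — Series Q: Q = ω₀L/R = 2411·0.05/100 = 1.206.
Step 4 — Bandwidth: Δω = ω₀/Q = 2000 rad/s; BW = Δω/(2π) = 318.3 Hz.

(a) f₀ = 383.8 Hz  (b) Q = 1.206  (c) BW = 318.3 Hz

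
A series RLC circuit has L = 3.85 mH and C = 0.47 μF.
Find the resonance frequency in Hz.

Step 1 — Resonance condition Im(Z)=0 gives ω₀ = 1/√(LC).
Step 2 — ω₀ = 1/√(0.00385·4.7e-07) = 2.351e+04 rad/s.
Step 3 — f₀ = ω₀/(2π) = 3741 Hz.

f₀ = 3741 Hz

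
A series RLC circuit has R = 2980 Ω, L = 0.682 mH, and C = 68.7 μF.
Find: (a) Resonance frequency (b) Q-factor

Step 1 — Resonance condition Im(Z)=0 gives ω₀ = 1/√(LC).
Step 2 — ω₀ = 1/√(0.000682·6.87e-05) = 4620 rad/s.
Step 3 — f₀ = ω₀/(2π) = 735.3 Hz.
Step 4 — Series Q: Q = ω₀L/R = 4620·0.000682/2980 = 0.001057.

(a) f₀ = 735.3 Hz  (b) Q = 0.001057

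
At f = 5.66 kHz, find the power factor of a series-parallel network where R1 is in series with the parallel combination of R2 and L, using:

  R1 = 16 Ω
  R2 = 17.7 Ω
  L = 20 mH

Step 1 — Angular frequency: ω = 2π·f = 2π·5660 = 3.556e+04 rad/s.
Step 2 — Component impedances:
  R1: Z = R = 16 Ω
  R2: Z = R = 17.7 Ω
  L: Z = jωL = j·3.556e+04·0.02 = 0 + j711.3 Ω
Step 3 — Parallel branch: R2 || L = 1/(1/R2 + 1/L) = 17.69 + j0.4402 Ω.
Step 4 — Series with R1: Z_total = R1 + (R2 || L) = 33.69 + j0.4402 Ω = 33.69∠0.7° Ω.
Step 5 — Power factor: PF = cos(φ) = Re(Z)/|Z| = 33.689/33.692 = 0.9999.
Step 6 — Type: Im(Z) = 0.4402 ⇒ lagging (phase φ = 0.7°).

PF = 0.9999 (lagging, φ = 0.7°)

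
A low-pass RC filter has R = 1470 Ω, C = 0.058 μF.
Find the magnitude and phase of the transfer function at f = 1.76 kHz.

Step 1 — Angular frequency: ω = 2π·1760 = 1.106e+04 rad/s.
Step 2 — Transfer function: H(jω) = 1/(1 + jωRC).
Step 3 — Denominator: 1 + jωRC = 1 + j·1.106e+04·1470·5.8e-08 = 1 + j0.9428.
Step 4 — H = 0.5294 - j0.4991.
Step 5 — Magnitude: |H| = 0.7276 (-2.8 dB); phase: φ = -43.3°.

|H| = 0.7276 (-2.8 dB), φ = -43.3°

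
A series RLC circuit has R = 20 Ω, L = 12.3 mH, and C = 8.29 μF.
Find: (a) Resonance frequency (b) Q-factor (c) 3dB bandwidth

Step 1 — Resonance: ω₀ = 1/√(LC) = 1/√(0.0123·8.29e-06) = 3132 rad/s.
Step 2 — f₀ = ω₀/(2π) = 498.4 Hz.
Step 3 — Series Q: Q = ω₀L/R = 3132·0.0123/20 = 1.926.
Step 4 — Bandwidth: Δω = ω₀/Q = 1626 rad/s; BW = Δω/(2π) = 258.8 Hz.

(a) f₀ = 498.4 Hz  (b) Q = 1.926  (c) BW = 258.8 Hz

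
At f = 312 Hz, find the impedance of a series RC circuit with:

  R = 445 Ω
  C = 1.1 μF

Step 1 — Angular frequency: ω = 2π·f = 2π·312 = 1960 rad/s.
Step 2 — Component impedances:
  R: Z = R = 445 Ω
  C: Z = 1/(jωC) = -j/(ω·C) = 0 - j463.7 Ω
Step 3 — Series combination: Z_total = R + C = 445 - j463.7 Ω = 642.7∠-46.2° Ω.

Z = 445 - j463.7 Ω = 642.7∠-46.2° Ω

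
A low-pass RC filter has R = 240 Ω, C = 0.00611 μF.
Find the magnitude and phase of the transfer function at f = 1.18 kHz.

Step 1 — Angular frequency: ω = 2π·1180 = 7414 rad/s.
Step 2 — Transfer function: H(jω) = 1/(1 + jωRC).
Step 3 — Denominator: 1 + jωRC = 1 + j·7414·240·6.11e-09 = 1 + j0.01087.
Step 4 — H = 0.9999 - j0.01087.
Step 5 — Magnitude: |H| = 0.9999 (-0.0 dB); phase: φ = -0.6°.

|H| = 0.9999 (-0.0 dB), φ = -0.6°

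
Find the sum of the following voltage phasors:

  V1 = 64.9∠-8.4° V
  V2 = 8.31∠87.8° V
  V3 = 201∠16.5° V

Step 1 — Convert each phasor to rectangular form:
  V1 = 64.9·(cos(-8.4°) + j·sin(-8.4°)) = 64.2 - j9.481 V
  V2 = 8.31·(cos(87.8°) + j·sin(87.8°)) = 0.319 + j8.304 V
  V3 = 201·(cos(16.5°) + j·sin(16.5°)) = 192.7 + j57.09 V
Step 2 — Sum components: V_total = 257.2 + j55.91 V.
Step 3 — Convert to polar: |V_total| = 263.3 V, ∠V_total = 12.3°.

V_total = 263.3∠12.3° V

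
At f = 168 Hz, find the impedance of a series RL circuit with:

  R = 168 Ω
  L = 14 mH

Step 1 — Angular frequency: ω = 2π·f = 2π·168 = 1056 rad/s.
Step 2 — Component impedances:
  R: Z = R = 168 Ω
  L: Z = jωL = j·1056·0.014 = 0 + j14.78 Ω
Step 3 — Series combination: Z_total = R + L = 168 + j14.78 Ω = 168.6∠5.0° Ω.

Z = 168 + j14.78 Ω = 168.6∠5.0° Ω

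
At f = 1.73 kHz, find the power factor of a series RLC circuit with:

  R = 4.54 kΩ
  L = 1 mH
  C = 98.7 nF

Step 1 — Angular frequency: ω = 2π·f = 2π·1730 = 1.087e+04 rad/s.
Step 2 — Component impedances:
  R: Z = R = 4540 Ω
  L: Z = jωL = j·1.087e+04·0.001 = 0 + j10.87 Ω
  C: Z = 1/(jωC) = -j/(ω·C) = 0 - j932.1 Ω
Step 3 — Series combination: Z_total = R + L + C = 4540 - j921.2 Ω = 4633∠-11.5° Ω.
Step 4 — Power factor: PF = cos(φ) = Re(Z)/|Z| = 4540/4632.5 = 0.98.
Step 5 — Type: Im(Z) = -921.2 ⇒ leading (phase φ = -11.5°).

PF = 0.98 (leading, φ = -11.5°)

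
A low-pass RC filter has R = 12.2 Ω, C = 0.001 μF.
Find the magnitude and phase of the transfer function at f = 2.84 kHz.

Step 1 — Angular frequency: ω = 2π·2840 = 1.784e+04 rad/s.
Step 2 — Transfer function: H(jω) = 1/(1 + jωRC).
Step 3 — Denominator: 1 + jωRC = 1 + j·1.784e+04·12.2·1e-09 = 1 + j0.0002177.
Step 4 — H = 1 - j0.0002177.
Step 5 — Magnitude: |H| = 1 (-0.0 dB); phase: φ = -0.0°.

|H| = 1 (-0.0 dB), φ = -0.0°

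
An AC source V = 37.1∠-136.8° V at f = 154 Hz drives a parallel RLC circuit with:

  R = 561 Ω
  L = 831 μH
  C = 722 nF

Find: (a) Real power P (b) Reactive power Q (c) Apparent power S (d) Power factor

Step 1 — Angular frequency: ω = 2π·f = 2π·154 = 967.6 rad/s.
Step 2 — Component impedances:
  R: Z = R = 561 Ω
  L: Z = jωL = j·967.6·0.000831 = 0 + j0.8041 Ω
  C: Z = 1/(jωC) = -j/(ω·C) = 0 - j1431 Ω
Step 3 — Parallel combination: 1/Z_total = 1/R + 1/L + 1/C; Z_total = 0.001154 + j0.8045 Ω = 0.8045∠89.9° Ω.
Step 4 — Source phasor: V = 37.1∠-136.8° V = -27.04 - j25.4 V.
Step 5 — Current: I = V / Z = -31.62 + j33.57 A = 46.11∠133.3° A.
Step 6 — Complex power: S = V·I* = 2.453 + j1711 VA.
Step 7 — Real power: P = Re(S) = 2.453 W.
Step 8 — Reactive power: Q = Im(S) = 1711 VAR.
Step 9 — Apparent power: |S| = 1711 VA.
Step 10 — Power factor: PF = P/|S| = 0.001434 (lagging).

(a) P = 2.453 W  (b) Q = 1711 VAR  (c) S = 1711 VA  (d) PF = 0.001434 (lagging)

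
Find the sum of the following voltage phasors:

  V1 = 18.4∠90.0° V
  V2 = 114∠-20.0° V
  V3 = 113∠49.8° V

Step 1 — Convert each phasor to rectangular form:
  V1 = 18.4·(cos(90.0°) + j·sin(90.0°)) = 0 + j18.4 V
  V2 = 114·(cos(-20.0°) + j·sin(-20.0°)) = 107.1 - j38.99 V
  V3 = 113·(cos(49.8°) + j·sin(49.8°)) = 72.94 + j86.31 V
Step 2 — Sum components: V_total = 180.1 + j65.72 V.
Step 3 — Convert to polar: |V_total| = 191.7 V, ∠V_total = 20.1°.

V_total = 191.7∠20.1° V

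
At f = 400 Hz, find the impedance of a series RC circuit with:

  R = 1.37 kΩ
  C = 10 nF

Step 1 — Angular frequency: ω = 2π·f = 2π·400 = 2513 rad/s.
Step 2 — Component impedances:
  R: Z = R = 1370 Ω
  C: Z = 1/(jωC) = -j/(ω·C) = 0 - j3.979e+04 Ω
Step 3 — Series combination: Z_total = R + C = 1370 - j3.979e+04 Ω = 3.981e+04∠-88.0° Ω.

Z = 1370 - j3.979e+04 Ω = 3.981e+04∠-88.0° Ω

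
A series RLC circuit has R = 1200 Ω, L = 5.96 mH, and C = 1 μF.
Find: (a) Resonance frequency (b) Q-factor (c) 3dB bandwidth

Step 1 — Resonance: ω₀ = 1/√(LC) = 1/√(0.00596·1e-06) = 1.295e+04 rad/s.
Step 2 — f₀ = ω₀/(2π) = 2062 Hz.
Step 3 — Series Q: Q = ω₀L/R = 1.295e+04·0.00596/1200 = 0.06433.
Step 4 — Bandwidth: Δω = ω₀/Q = 2.013e+05 rad/s; BW = Δω/(2π) = 3.204e+04 Hz.

(a) f₀ = 2062 Hz  (b) Q = 0.06433  (c) BW = 3.204e+04 Hz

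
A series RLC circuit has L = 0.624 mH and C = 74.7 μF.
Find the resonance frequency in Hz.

Step 1 — Resonance condition Im(Z)=0 gives ω₀ = 1/√(LC).
Step 2 — ω₀ = 1/√(0.000624·7.47e-05) = 4632 rad/s.
Step 3 — f₀ = ω₀/(2π) = 737.2 Hz.

f₀ = 737.2 Hz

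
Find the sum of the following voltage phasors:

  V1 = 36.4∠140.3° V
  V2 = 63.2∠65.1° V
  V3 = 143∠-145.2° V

Step 1 — Convert each phasor to rectangular form:
  V1 = 36.4·(cos(140.3°) + j·sin(140.3°)) = -28.01 + j23.25 V
  V2 = 63.2·(cos(65.1°) + j·sin(65.1°)) = 26.61 + j57.33 V
  V3 = 143·(cos(-145.2°) + j·sin(-145.2°)) = -117.4 - j81.61 V
Step 2 — Sum components: V_total = -118.8 - j1.036 V.
Step 3 — Convert to polar: |V_total| = 118.8 V, ∠V_total = -179.5°.

V_total = 118.8∠-179.5° V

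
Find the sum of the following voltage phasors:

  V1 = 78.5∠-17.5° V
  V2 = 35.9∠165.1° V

Step 1 — Convert each phasor to rectangular form:
  V1 = 78.5·(cos(-17.5°) + j·sin(-17.5°)) = 74.87 - j23.61 V
  V2 = 35.9·(cos(165.1°) + j·sin(165.1°)) = -34.69 + j9.231 V
Step 2 — Sum components: V_total = 40.17 - j14.37 V.
Step 3 — Convert to polar: |V_total| = 42.67 V, ∠V_total = -19.7°.

V_total = 42.67∠-19.7° V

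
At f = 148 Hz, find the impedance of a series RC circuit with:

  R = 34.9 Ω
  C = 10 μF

Step 1 — Angular frequency: ω = 2π·f = 2π·148 = 929.9 rad/s.
Step 2 — Component impedances:
  R: Z = R = 34.9 Ω
  C: Z = 1/(jωC) = -j/(ω·C) = 0 - j107.5 Ω
Step 3 — Series combination: Z_total = R + C = 34.9 - j107.5 Ω = 113.1∠-72.0° Ω.

Z = 34.9 - j107.5 Ω = 113.1∠-72.0° Ω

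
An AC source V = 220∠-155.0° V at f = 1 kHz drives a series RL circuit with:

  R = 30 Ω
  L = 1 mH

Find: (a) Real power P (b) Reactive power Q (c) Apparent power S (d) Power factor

Step 1 — Angular frequency: ω = 2π·f = 2π·1000 = 6283 rad/s.
Step 2 — Component impedances:
  R: Z = R = 30 Ω
  L: Z = jωL = j·6283·0.001 = 0 + j6.283 Ω
Step 3 — Series combination: Z_total = R + L = 30 + j6.283 Ω = 30.65∠11.8° Ω.
Step 4 — Source phasor: V = 220∠-155.0° V = -199.4 - j92.98 V.
Step 5 — Current: I = V / Z = -6.989 - j1.635 A = 7.178∠-166.8° A.
Step 6 — Complex power: S = V·I* = 1546 + j323.7 VA.
Step 7 — Real power: P = Re(S) = 1546 W.
Step 8 — Reactive power: Q = Im(S) = 323.7 VAR.
Step 9 — Apparent power: |S| = 1579 VA.
Step 10 — Power factor: PF = P/|S| = 0.9788 (lagging).

(a) P = 1546 W  (b) Q = 323.7 VAR  (c) S = 1579 VA  (d) PF = 0.9788 (lagging)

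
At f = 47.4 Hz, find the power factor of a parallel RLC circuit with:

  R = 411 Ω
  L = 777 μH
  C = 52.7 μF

Step 1 — Angular frequency: ω = 2π·f = 2π·47.4 = 297.8 rad/s.
Step 2 — Component impedances:
  R: Z = R = 411 Ω
  L: Z = jωL = j·297.8·0.000777 = 0 + j0.2314 Ω
  C: Z = 1/(jωC) = -j/(ω·C) = 0 - j63.71 Ω
Step 3 — Parallel combination: 1/Z_total = 1/R + 1/L + 1/C; Z_total = 0.0001312 + j0.2323 Ω = 0.2323∠90.0° Ω.
Step 4 — Power factor: PF = cos(φ) = Re(Z)/|Z| = 0.00013124/0.23225 = 0.0005651.
Step 5 — Type: Im(Z) = 0.2323 ⇒ lagging (phase φ = 90.0°).

PF = 0.0005651 (lagging, φ = 90.0°)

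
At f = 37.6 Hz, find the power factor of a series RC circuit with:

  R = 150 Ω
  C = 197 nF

Step 1 — Angular frequency: ω = 2π·f = 2π·37.6 = 236.2 rad/s.
Step 2 — Component impedances:
  R: Z = R = 150 Ω
  C: Z = 1/(jωC) = -j/(ω·C) = 0 - j2.149e+04 Ω
Step 3 — Series combination: Z_total = R + C = 150 - j2.149e+04 Ω = 2.149e+04∠-89.6° Ω.
Step 4 — Power factor: PF = cos(φ) = Re(Z)/|Z| = 150/21487 = 0.006981.
Step 5 — Type: Im(Z) = -2.149e+04 ⇒ leading (phase φ = -89.6°).

PF = 0.006981 (leading, φ = -89.6°)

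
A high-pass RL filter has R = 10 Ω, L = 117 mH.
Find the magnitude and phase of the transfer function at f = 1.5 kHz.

Step 1 — Angular frequency: ω = 2π·1500 = 9425 rad/s.
Step 2 — Transfer function: H(jω) = jωL/(R + jωL).
Step 3 — Numerator jωL = j·1103; denominator R + jωL = 10 + j1103.
Step 4 — H = 0.9999 + j0.009068.
Step 5 — Magnitude: |H| = 1 (-0.0 dB); phase: φ = 0.5°.

|H| = 1 (-0.0 dB), φ = 0.5°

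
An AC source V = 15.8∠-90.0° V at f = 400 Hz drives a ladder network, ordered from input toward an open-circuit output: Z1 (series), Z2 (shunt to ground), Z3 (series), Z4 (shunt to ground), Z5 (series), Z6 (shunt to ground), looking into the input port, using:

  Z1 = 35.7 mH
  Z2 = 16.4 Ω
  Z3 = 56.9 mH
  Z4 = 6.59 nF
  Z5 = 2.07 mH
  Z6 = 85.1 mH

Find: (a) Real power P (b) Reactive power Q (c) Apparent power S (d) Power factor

Step 1 — Angular frequency: ω = 2π·f = 2π·400 = 2513 rad/s.
Step 2 — Component impedances:
  Z1: Z = jωL = j·2513·0.0357 = 0 + j89.72 Ω
  Z2: Z = R = 16.4 Ω
  Z3: Z = jωL = j·2513·0.0569 = 0 + j143 Ω
  Z4: Z = 1/(jωC) = -j/(ω·C) = 0 - j6.038e+04 Ω
  Z5: Z = jωL = j·2513·0.00207 = 0 + j5.202 Ω
  Z6: Z = jωL = j·2513·0.0851 = 0 + j213.9 Ω
Step 3 — Ladder network (open output): work backward from the far end, alternating series and parallel combinations. Z_in = 16.37 + j90.46 Ω = 91.93∠79.7° Ω.
Step 4 — Source phasor: V = 15.8∠-90.0° V = 0 - j15.8 V.
Step 5 — Current: I = V / Z = -0.1691 - j0.0306 A = 0.1719∠-169.7° A.
Step 6 — Complex power: S = V·I* = 0.4834 + j2.672 VA.
Step 7 — Real power: P = Re(S) = 0.4834 W.
Step 8 — Reactive power: Q = Im(S) = 2.672 VAR.
Step 9 — Apparent power: |S| = 2.715 VA.
Step 10 — Power factor: PF = P/|S| = 0.178 (lagging).

(a) P = 0.4834 W  (b) Q = 2.672 VAR  (c) S = 2.715 VA  (d) PF = 0.178 (lagging)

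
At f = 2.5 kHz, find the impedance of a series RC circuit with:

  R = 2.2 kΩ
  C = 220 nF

Step 1 — Angular frequency: ω = 2π·f = 2π·2500 = 1.571e+04 rad/s.
Step 2 — Component impedances:
  R: Z = R = 2200 Ω
  C: Z = 1/(jωC) = -j/(ω·C) = 0 - j289.4 Ω
Step 3 — Series combination: Z_total = R + C = 2200 - j289.4 Ω = 2219∠-7.5° Ω.

Z = 2200 - j289.4 Ω = 2219∠-7.5° Ω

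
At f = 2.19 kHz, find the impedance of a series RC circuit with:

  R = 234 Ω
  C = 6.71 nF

Step 1 — Angular frequency: ω = 2π·f = 2π·2190 = 1.376e+04 rad/s.
Step 2 — Component impedances:
  R: Z = R = 234 Ω
  C: Z = 1/(jωC) = -j/(ω·C) = 0 - j1.083e+04 Ω
Step 3 — Series combination: Z_total = R + C = 234 - j1.083e+04 Ω = 1.083e+04∠-88.8° Ω.

Z = 234 - j1.083e+04 Ω = 1.083e+04∠-88.8° Ω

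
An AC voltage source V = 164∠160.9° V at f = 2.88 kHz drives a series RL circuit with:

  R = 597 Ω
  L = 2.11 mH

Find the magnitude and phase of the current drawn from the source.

Step 1 — Angular frequency: ω = 2π·f = 2π·2880 = 1.81e+04 rad/s.
Step 2 — Component impedances:
  R: Z = R = 597 Ω
  L: Z = jωL = j·1.81e+04·0.00211 = 0 + j38.18 Ω
Step 3 — Series combination: Z_total = R + L = 597 + j38.18 Ω = 598.2∠3.7° Ω.
Step 4 — Source phasor: V = 164∠160.9° V = -155 + j53.66 V.
Step 5 — Ohm's law: I = V / Z_total = (-155 + j53.66) / (597 + j38.18) = -0.2528 + j0.1061 A.
Step 6 — Convert to polar: |I| = 0.2741 A, ∠I = 157.2°.

I = 0.2741∠157.2° A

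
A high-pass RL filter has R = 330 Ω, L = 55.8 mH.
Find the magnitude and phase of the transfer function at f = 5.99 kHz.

Step 1 — Angular frequency: ω = 2π·5990 = 3.764e+04 rad/s.
Step 2 — Transfer function: H(jω) = jωL/(R + jωL).
Step 3 — Numerator jωL = j·2100; denominator R + jωL = 330 + j2100.
Step 4 — H = 0.9759 + j0.1533.
Step 5 — Magnitude: |H| = 0.9879 (-0.1 dB); phase: φ = 8.9°.

|H| = 0.9879 (-0.1 dB), φ = 8.9°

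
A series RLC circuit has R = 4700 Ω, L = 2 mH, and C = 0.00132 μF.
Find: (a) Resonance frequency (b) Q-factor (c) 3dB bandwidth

Step 1 — Resonance condition Im(Z)=0 gives ω₀ = 1/√(LC).
Step 2 — ω₀ = 1/√(0.002·1.32e-09) = 6.155e+05 rad/s.
Step 3 — f₀ = ω₀/(2π) = 9.795e+04 Hz.
Step 4 — Series Q: Q = ω₀L/R = 6.155e+05·0.002/4700 = 0.2619.
Step 5 — 3dB bandwidth: Δω = ω₀/Q = 2.35e+06 rad/s; BW = Δω/(2π) = 3.74e+05 Hz.

(a) f₀ = 9.795e+04 Hz  (b) Q = 0.2619  (c) BW = 3.74e+05 Hz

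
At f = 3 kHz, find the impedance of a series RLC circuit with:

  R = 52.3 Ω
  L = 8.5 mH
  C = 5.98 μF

Step 1 — Angular frequency: ω = 2π·f = 2π·3000 = 1.885e+04 rad/s.
Step 2 — Component impedances:
  R: Z = R = 52.3 Ω
  L: Z = jωL = j·1.885e+04·0.0085 = 0 + j160.2 Ω
  C: Z = 1/(jωC) = -j/(ω·C) = 0 - j8.872 Ω
Step 3 — Series combination: Z_total = R + L + C = 52.3 + j151.3 Ω = 160.1∠70.9° Ω.

Z = 52.3 + j151.3 Ω = 160.1∠70.9° Ω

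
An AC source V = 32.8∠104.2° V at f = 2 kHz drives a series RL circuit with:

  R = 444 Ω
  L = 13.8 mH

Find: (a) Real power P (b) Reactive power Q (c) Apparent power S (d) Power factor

Step 1 — Angular frequency: ω = 2π·f = 2π·2000 = 1.257e+04 rad/s.
Step 2 — Component impedances:
  R: Z = R = 444 Ω
  L: Z = jωL = j·1.257e+04·0.0138 = 0 + j173.4 Ω
Step 3 — Series combination: Z_total = R + L = 444 + j173.4 Ω = 476.7∠21.3° Ω.
Step 4 — Source phasor: V = 32.8∠104.2° V = -8.046 + j31.8 V.
Step 5 — Current: I = V / Z = 0.008546 + j0.06828 A = 0.06881∠82.9° A.
Step 6 — Complex power: S = V·I* = 2.102 + j0.8211 VA.
Step 7 — Real power: P = Re(S) = 2.102 W.
Step 8 — Reactive power: Q = Im(S) = 0.8211 VAR.
Step 9 — Apparent power: |S| = 2.257 VA.
Step 10 — Power factor: PF = P/|S| = 0.9315 (lagging).

(a) P = 2.102 W  (b) Q = 0.8211 VAR  (c) S = 2.257 VA  (d) PF = 0.9315 (lagging)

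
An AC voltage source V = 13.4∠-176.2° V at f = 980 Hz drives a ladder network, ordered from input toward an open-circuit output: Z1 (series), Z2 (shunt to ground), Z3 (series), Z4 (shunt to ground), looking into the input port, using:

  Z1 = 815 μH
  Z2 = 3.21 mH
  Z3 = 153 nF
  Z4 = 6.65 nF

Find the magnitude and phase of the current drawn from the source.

Step 1 — Angular frequency: ω = 2π·f = 2π·980 = 6158 rad/s.
Step 2 — Component impedances:
  Z1: Z = jωL = j·6158·0.000815 = 0 + j5.018 Ω
  Z2: Z = jωL = j·6158·0.00321 = 0 + j19.77 Ω
  Z3: Z = 1/(jωC) = -j/(ω·C) = 0 - j1061 Ω
  Z4: Z = 1/(jωC) = -j/(ω·C) = 0 - j2.442e+04 Ω
Step 3 — Ladder network (open output): work backward from the far end, alternating series and parallel combinations. Z_in = 0 + j24.8 Ω = 24.8∠90.0° Ω.
Step 4 — Source phasor: V = 13.4∠-176.2° V = -13.37 - j0.8881 V.
Step 5 — Ohm's law: I = V / Z_total = (-13.37 - j0.8881) / (0 + j24.8) = -0.03581 + j0.5391 A.
Step 6 — Convert to polar: |I| = 0.5403 A, ∠I = 93.8°.

I = 0.5403∠93.8° A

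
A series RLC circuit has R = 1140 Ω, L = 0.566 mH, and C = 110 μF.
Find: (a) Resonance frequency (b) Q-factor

Step 1 — Resonance condition Im(Z)=0 gives ω₀ = 1/√(LC).
Step 2 — ω₀ = 1/√(0.000566·0.00011) = 4008 rad/s.
Step 3 — f₀ = ω₀/(2π) = 637.8 Hz.
Step 4 — Series Q: Q = ω₀L/R = 4008·0.000566/1140 = 0.00199.

(a) f₀ = 637.8 Hz  (b) Q = 0.00199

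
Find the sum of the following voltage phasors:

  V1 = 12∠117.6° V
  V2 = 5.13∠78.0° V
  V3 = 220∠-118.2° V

Step 1 — Convert each phasor to rectangular form:
  V1 = 12·(cos(117.6°) + j·sin(117.6°)) = -5.56 + j10.63 V
  V2 = 5.13·(cos(78.0°) + j·sin(78.0°)) = 1.067 + j5.018 V
  V3 = 220·(cos(-118.2°) + j·sin(-118.2°)) = -104 - j193.9 V
Step 2 — Sum components: V_total = -108.5 - j178.2 V.
Step 3 — Convert to polar: |V_total| = 208.6 V, ∠V_total = -121.3°.

V_total = 208.6∠-121.3° V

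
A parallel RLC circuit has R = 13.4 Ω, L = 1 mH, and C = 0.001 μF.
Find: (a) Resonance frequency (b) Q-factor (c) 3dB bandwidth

Step 1 — Resonance: ω₀ = 1/√(LC) = 1/√(0.001·1e-09) = 1e+06 rad/s.
Step 2 — f₀ = ω₀/(2π) = 1.592e+05 Hz.
Step 3 — Parallel Q: Q = R/(ω₀L) = 13.4/(1e+06·0.001) = 0.0134.
Step 4 — Bandwidth: Δω = ω₀/Q = 7.463e+07 rad/s; BW = Δω/(2π) = 1.188e+07 Hz.

(a) f₀ = 1.592e+05 Hz  (b) Q = 0.0134  (c) BW = 1.188e+07 Hz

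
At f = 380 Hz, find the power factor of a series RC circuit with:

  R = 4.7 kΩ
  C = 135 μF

Step 1 — Angular frequency: ω = 2π·f = 2π·380 = 2388 rad/s.
Step 2 — Component impedances:
  R: Z = R = 4700 Ω
  C: Z = 1/(jωC) = -j/(ω·C) = 0 - j3.102 Ω
Step 3 — Series combination: Z_total = R + C = 4700 - j3.102 Ω = 4700∠-0.0° Ω.
Step 4 — Power factor: PF = cos(φ) = Re(Z)/|Z| = 4700/4700 = 1.
Step 5 — Type: Im(Z) = -3.102 ⇒ leading (phase φ = -0.0°).

PF = 1 (leading, φ = -0.0°)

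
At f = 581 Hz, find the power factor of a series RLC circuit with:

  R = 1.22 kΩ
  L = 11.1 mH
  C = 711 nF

Step 1 — Angular frequency: ω = 2π·f = 2π·581 = 3651 rad/s.
Step 2 — Component impedances:
  R: Z = R = 1220 Ω
  L: Z = jωL = j·3651·0.0111 = 0 + j40.52 Ω
  C: Z = 1/(jωC) = -j/(ω·C) = 0 - j385.3 Ω
Step 3 — Series combination: Z_total = R + L + C = 1220 - j344.8 Ω = 1268∠-15.8° Ω.
Step 4 — Power factor: PF = cos(φ) = Re(Z)/|Z| = 1220/1267.8 = 0.9623.
Step 5 — Type: Im(Z) = -344.8 ⇒ leading (phase φ = -15.8°).

PF = 0.9623 (leading, φ = -15.8°)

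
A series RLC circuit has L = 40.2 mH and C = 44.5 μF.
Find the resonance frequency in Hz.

Step 1 — Resonance condition Im(Z)=0 gives ω₀ = 1/√(LC).
Step 2 — ω₀ = 1/√(0.0402·4.45e-05) = 747.7 rad/s.
Step 3 — f₀ = ω₀/(2π) = 119 Hz.

f₀ = 119 Hz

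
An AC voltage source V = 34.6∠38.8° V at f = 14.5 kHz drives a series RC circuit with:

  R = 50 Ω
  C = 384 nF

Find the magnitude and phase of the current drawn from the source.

Step 1 — Angular frequency: ω = 2π·f = 2π·1.45e+04 = 9.111e+04 rad/s.
Step 2 — Component impedances:
  R: Z = R = 50 Ω
  C: Z = 1/(jωC) = -j/(ω·C) = 0 - j28.58 Ω
Step 3 — Series combination: Z_total = R + C = 50 - j28.58 Ω = 57.59∠-29.8° Ω.
Step 4 — Source phasor: V = 34.6∠38.8° V = 26.97 + j21.68 V.
Step 5 — Ohm's law: I = V / Z_total = (26.97 + j21.68) / (50 - j28.58) = 0.2196 + j0.5592 A.
Step 6 — Convert to polar: |I| = 0.6008 A, ∠I = 68.6°.

I = 0.6008∠68.6° A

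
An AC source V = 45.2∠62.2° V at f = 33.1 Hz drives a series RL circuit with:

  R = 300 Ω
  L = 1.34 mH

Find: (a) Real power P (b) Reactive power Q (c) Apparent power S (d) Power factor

Step 1 — Angular frequency: ω = 2π·f = 2π·33.1 = 208 rad/s.
Step 2 — Component impedances:
  R: Z = R = 300 Ω
  L: Z = jωL = j·208·0.00134 = 0 + j0.2787 Ω
Step 3 — Series combination: Z_total = R + L = 300 + j0.2787 Ω = 300∠0.1° Ω.
Step 4 — Source phasor: V = 45.2∠62.2° V = 21.08 + j39.98 V.
Step 5 — Current: I = V / Z = 0.07039 + j0.1332 A = 0.1507∠62.1° A.
Step 6 — Complex power: S = V·I* = 6.81 + j0.006326 VA.
Step 7 — Real power: P = Re(S) = 6.81 W.
Step 8 — Reactive power: Q = Im(S) = 0.006326 VAR.
Step 9 — Apparent power: |S| = 6.81 VA.
Step 10 — Power factor: PF = P/|S| = 1 (lagging).

(a) P = 6.81 W  (b) Q = 0.006326 VAR  (c) S = 6.81 VA  (d) PF = 1 (lagging)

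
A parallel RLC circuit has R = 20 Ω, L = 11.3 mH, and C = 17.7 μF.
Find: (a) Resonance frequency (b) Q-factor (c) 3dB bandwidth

Step 1 — Resonance: ω₀ = 1/√(LC) = 1/√(0.0113·1.77e-05) = 2236 rad/s.
Step 2 — f₀ = ω₀/(2π) = 355.9 Hz.
Step 3 — Parallel Q: Q = R/(ω₀L) = 20/(2236·0.0113) = 0.7915.
Step 4 — Bandwidth: Δω = ω₀/Q = 2825 rad/s; BW = Δω/(2π) = 449.6 Hz.

(a) f₀ = 355.9 Hz  (b) Q = 0.7915  (c) BW = 449.6 Hz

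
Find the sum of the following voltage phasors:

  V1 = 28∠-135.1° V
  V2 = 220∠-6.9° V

Step 1 — Convert each phasor to rectangular form:
  V1 = 28·(cos(-135.1°) + j·sin(-135.1°)) = -19.83 - j19.76 V
  V2 = 220·(cos(-6.9°) + j·sin(-6.9°)) = 218.4 - j26.43 V
Step 2 — Sum components: V_total = 198.6 - j46.19 V.
Step 3 — Convert to polar: |V_total| = 203.9 V, ∠V_total = -13.1°.

V_total = 203.9∠-13.1° V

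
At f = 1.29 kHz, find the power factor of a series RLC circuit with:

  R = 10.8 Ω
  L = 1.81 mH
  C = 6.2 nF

Step 1 — Angular frequency: ω = 2π·f = 2π·1290 = 8105 rad/s.
Step 2 — Component impedances:
  R: Z = R = 10.8 Ω
  L: Z = jωL = j·8105·0.00181 = 0 + j14.67 Ω
  C: Z = 1/(jωC) = -j/(ω·C) = 0 - j1.99e+04 Ω
Step 3 — Series combination: Z_total = R + L + C = 10.8 - j1.988e+04 Ω = 1.988e+04∠-90.0° Ω.
Step 4 — Power factor: PF = cos(φ) = Re(Z)/|Z| = 10.8/19885 = 0.0005431.
Step 5 — Type: Im(Z) = -1.988e+04 ⇒ leading (phase φ = -90.0°).

PF = 0.0005431 (leading, φ = -90.0°)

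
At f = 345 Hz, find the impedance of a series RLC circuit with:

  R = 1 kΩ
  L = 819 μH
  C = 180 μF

Step 1 — Angular frequency: ω = 2π·f = 2π·345 = 2168 rad/s.
Step 2 — Component impedances:
  R: Z = R = 1000 Ω
  L: Z = jωL = j·2168·0.000819 = 0 + j1.775 Ω
  C: Z = 1/(jωC) = -j/(ω·C) = 0 - j2.563 Ω
Step 3 — Series combination: Z_total = R + L + C = 1000 - j0.7875 Ω = 1000∠-0.0° Ω.

Z = 1000 - j0.7875 Ω = 1000∠-0.0° Ω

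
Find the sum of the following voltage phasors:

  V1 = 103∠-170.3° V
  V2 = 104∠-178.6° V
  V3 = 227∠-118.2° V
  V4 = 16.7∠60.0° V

Step 1 — Convert each phasor to rectangular form:
  V1 = 103·(cos(-170.3°) + j·sin(-170.3°)) = -101.5 - j17.35 V
  V2 = 104·(cos(-178.6°) + j·sin(-178.6°)) = -104 - j2.541 V
  V3 = 227·(cos(-118.2°) + j·sin(-118.2°)) = -107.3 - j200.1 V
  V4 = 16.7·(cos(60.0°) + j·sin(60.0°)) = 8.35 + j14.46 V
Step 2 — Sum components: V_total = -304.4 - j205.5 V.
Step 3 — Convert to polar: |V_total| = 367.3 V, ∠V_total = -146.0°.

V_total = 367.3∠-146.0° V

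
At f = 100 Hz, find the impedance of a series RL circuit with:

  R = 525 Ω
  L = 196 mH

Step 1 — Angular frequency: ω = 2π·f = 2π·100 = 628.3 rad/s.
Step 2 — Component impedances:
  R: Z = R = 525 Ω
  L: Z = jωL = j·628.3·0.196 = 0 + j123.2 Ω
Step 3 — Series combination: Z_total = R + L = 525 + j123.2 Ω = 539.3∠13.2° Ω.

Z = 525 + j123.2 Ω = 539.3∠13.2° Ω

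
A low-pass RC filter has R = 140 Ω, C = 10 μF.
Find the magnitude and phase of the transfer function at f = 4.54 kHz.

Step 1 — Angular frequency: ω = 2π·4540 = 2.853e+04 rad/s.
Step 2 — Transfer function: H(jω) = 1/(1 + jωRC).
Step 3 — Denominator: 1 + jωRC = 1 + j·2.853e+04·140·1e-05 = 1 + j39.94.
Step 4 — H = 0.0006266 - j0.02502.
Step 5 — Magnitude: |H| = 0.02503 (-32.0 dB); phase: φ = -88.6°.

|H| = 0.02503 (-32.0 dB), φ = -88.6°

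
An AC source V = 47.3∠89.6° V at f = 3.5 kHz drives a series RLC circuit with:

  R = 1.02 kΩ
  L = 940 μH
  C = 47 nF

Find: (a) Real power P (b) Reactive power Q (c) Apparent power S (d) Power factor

Step 1 — Angular frequency: ω = 2π·f = 2π·3500 = 2.199e+04 rad/s.
Step 2 — Component impedances:
  R: Z = R = 1020 Ω
  L: Z = jωL = j·2.199e+04·0.00094 = 0 + j20.67 Ω
  C: Z = 1/(jωC) = -j/(ω·C) = 0 - j967.5 Ω
Step 3 — Series combination: Z_total = R + L + C = 1020 - j946.8 Ω = 1392∠-42.9° Ω.
Step 4 — Source phasor: V = 47.3∠89.6° V = 0.3302 + j47.3 V.
Step 5 — Current: I = V / Z = -0.02295 + j0.02507 A = 0.03399∠132.5° A.
Step 6 — Complex power: S = V·I* = 1.178 - j1.094 VA.
Step 7 — Real power: P = Re(S) = 1.178 W.
Step 8 — Reactive power: Q = Im(S) = -1.094 VAR.
Step 9 — Apparent power: |S| = 1.608 VA.
Step 10 — Power factor: PF = P/|S| = 0.7329 (leading).

(a) P = 1.178 W  (b) Q = -1.094 VAR  (c) S = 1.608 VA  (d) PF = 0.7329 (leading)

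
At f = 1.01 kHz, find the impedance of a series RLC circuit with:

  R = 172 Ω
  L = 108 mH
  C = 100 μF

Step 1 — Angular frequency: ω = 2π·f = 2π·1010 = 6346 rad/s.
Step 2 — Component impedances:
  R: Z = R = 172 Ω
  L: Z = jωL = j·6346·0.108 = 0 + j685.4 Ω
  C: Z = 1/(jωC) = -j/(ω·C) = 0 - j1.576 Ω
Step 3 — Series combination: Z_total = R + L + C = 172 + j683.8 Ω = 705.1∠75.9° Ω.

Z = 172 + j683.8 Ω = 705.1∠75.9° Ω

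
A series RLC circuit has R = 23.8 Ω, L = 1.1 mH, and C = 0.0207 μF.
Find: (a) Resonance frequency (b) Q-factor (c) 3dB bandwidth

Step 1 — Resonance condition Im(Z)=0 gives ω₀ = 1/√(LC).
Step 2 — ω₀ = 1/√(0.0011·2.07e-08) = 2.096e+05 rad/s.
Step 3 — f₀ = ω₀/(2π) = 3.335e+04 Hz.
Step 4 — Series Q: Q = ω₀L/R = 2.096e+05·0.0011/23.8 = 9.686.
Step 5 — 3dB bandwidth: Δω = ω₀/Q = 2.164e+04 rad/s; BW = Δω/(2π) = 3444 Hz.

(a) f₀ = 3.335e+04 Hz  (b) Q = 9.686  (c) BW = 3444 Hz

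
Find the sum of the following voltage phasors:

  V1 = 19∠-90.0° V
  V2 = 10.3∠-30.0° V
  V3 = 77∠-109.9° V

Step 1 — Convert each phasor to rectangular form:
  V1 = 19·(cos(-90.0°) + j·sin(-90.0°)) = 0 - j19 V
  V2 = 10.3·(cos(-30.0°) + j·sin(-30.0°)) = 8.92 - j5.15 V
  V3 = 77·(cos(-109.9°) + j·sin(-109.9°)) = -26.21 - j72.4 V
Step 2 — Sum components: V_total = -17.29 - j96.55 V.
Step 3 — Convert to polar: |V_total| = 98.09 V, ∠V_total = -100.2°.

V_total = 98.09∠-100.2° V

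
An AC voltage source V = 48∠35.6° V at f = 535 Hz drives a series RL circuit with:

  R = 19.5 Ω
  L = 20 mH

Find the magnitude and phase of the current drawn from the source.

Step 1 — Angular frequency: ω = 2π·f = 2π·535 = 3362 rad/s.
Step 2 — Component impedances:
  R: Z = R = 19.5 Ω
  L: Z = jωL = j·3362·0.02 = 0 + j67.23 Ω
Step 3 — Series combination: Z_total = R + L = 19.5 + j67.23 Ω = 70∠73.8° Ω.
Step 4 — Source phasor: V = 48∠35.6° V = 39.03 + j27.94 V.
Step 5 — Ohm's law: I = V / Z_total = (39.03 + j27.94) / (19.5 + j67.23) = 0.5387 - j0.4243 A.
Step 6 — Convert to polar: |I| = 0.6857 A, ∠I = -38.2°.

I = 0.6857∠-38.2° A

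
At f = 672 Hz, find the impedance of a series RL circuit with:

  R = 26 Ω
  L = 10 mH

Step 1 — Angular frequency: ω = 2π·f = 2π·672 = 4222 rad/s.
Step 2 — Component impedances:
  R: Z = R = 26 Ω
  L: Z = jωL = j·4222·0.01 = 0 + j42.22 Ω
Step 3 — Series combination: Z_total = R + L = 26 + j42.22 Ω = 49.59∠58.4° Ω.

Z = 26 + j42.22 Ω = 49.59∠58.4° Ω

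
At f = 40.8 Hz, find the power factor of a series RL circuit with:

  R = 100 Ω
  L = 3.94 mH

Step 1 — Angular frequency: ω = 2π·f = 2π·40.8 = 256.4 rad/s.
Step 2 — Component impedances:
  R: Z = R = 100 Ω
  L: Z = jωL = j·256.4·0.00394 = 0 + j1.01 Ω
Step 3 — Series combination: Z_total = R + L = 100 + j1.01 Ω = 100∠0.6° Ω.
Step 4 — Power factor: PF = cos(φ) = Re(Z)/|Z| = 100/100.01 = 0.9999.
Step 5 — Type: Im(Z) = 1.01 ⇒ lagging (phase φ = 0.6°).

PF = 0.9999 (lagging, φ = 0.6°)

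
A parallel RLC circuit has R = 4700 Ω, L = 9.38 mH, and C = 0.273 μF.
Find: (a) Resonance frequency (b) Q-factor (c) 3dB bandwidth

Step 1 — Resonance: ω₀ = 1/√(LC) = 1/√(0.00938·2.73e-07) = 1.976e+04 rad/s.
Step 2 — f₀ = ω₀/(2π) = 3145 Hz.
Step 3 — Parallel Q: Q = R/(ω₀L) = 4700/(1.976e+04·0.00938) = 25.36.
Step 4 — Bandwidth: Δω = ω₀/Q = 779.4 rad/s; BW = Δω/(2π) = 124 Hz.

(a) f₀ = 3145 Hz  (b) Q = 25.36  (c) BW = 124 Hz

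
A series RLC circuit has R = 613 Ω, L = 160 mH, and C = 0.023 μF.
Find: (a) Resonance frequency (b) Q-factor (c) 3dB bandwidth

Step 1 — Resonance: ω₀ = 1/√(LC) = 1/√(0.16·2.3e-08) = 1.648e+04 rad/s.
Step 2 — f₀ = ω₀/(2π) = 2624 Hz.
Step 3 — Series Q: Q = ω₀L/R = 1.648e+04·0.16/613 = 4.303.
Step 4 — Bandwidth: Δω = ω₀/Q = 3831 rad/s; BW = Δω/(2π) = 609.8 Hz.

(a) f₀ = 2624 Hz  (b) Q = 4.303  (c) BW = 609.8 Hz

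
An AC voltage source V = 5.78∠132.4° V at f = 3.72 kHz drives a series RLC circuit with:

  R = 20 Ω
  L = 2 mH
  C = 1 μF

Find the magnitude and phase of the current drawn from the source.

Step 1 — Angular frequency: ω = 2π·f = 2π·3720 = 2.337e+04 rad/s.
Step 2 — Component impedances:
  R: Z = R = 20 Ω
  L: Z = jωL = j·2.337e+04·0.002 = 0 + j46.75 Ω
  C: Z = 1/(jωC) = -j/(ω·C) = 0 - j42.78 Ω
Step 3 — Series combination: Z_total = R + L + C = 20 + j3.963 Ω = 20.39∠11.2° Ω.
Step 4 — Source phasor: V = 5.78∠132.4° V = -3.897 + j4.268 V.
Step 5 — Ohm's law: I = V / Z_total = (-3.897 + j4.268) / (20 + j3.963) = -0.1468 + j0.2425 A.
Step 6 — Convert to polar: |I| = 0.2835 A, ∠I = 121.2°.

I = 0.2835∠121.2° A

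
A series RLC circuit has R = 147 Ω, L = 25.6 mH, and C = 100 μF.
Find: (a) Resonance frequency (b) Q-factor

Step 1 — Resonance condition Im(Z)=0 gives ω₀ = 1/√(LC).
Step 2 — ω₀ = 1/√(0.0256·0.0001) = 625 rad/s.
Step 3 — f₀ = ω₀/(2π) = 99.47 Hz.
Step 4 — Series Q: Q = ω₀L/R = 625·0.0256/147 = 0.1088.

(a) f₀ = 99.47 Hz  (b) Q = 0.1088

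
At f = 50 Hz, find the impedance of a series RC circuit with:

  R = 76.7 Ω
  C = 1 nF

Step 1 — Angular frequency: ω = 2π·f = 2π·50 = 314.2 rad/s.
Step 2 — Component impedances:
  R: Z = R = 76.7 Ω
  C: Z = 1/(jωC) = -j/(ω·C) = 0 - j3.183e+06 Ω
Step 3 — Series combination: Z_total = R + C = 76.7 - j3.183e+06 Ω = 3.183e+06∠-90.0° Ω.

Z = 76.7 - j3.183e+06 Ω = 3.183e+06∠-90.0° Ω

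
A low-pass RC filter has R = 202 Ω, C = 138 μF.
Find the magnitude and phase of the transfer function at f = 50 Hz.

Step 1 — Angular frequency: ω = 2π·50 = 314.2 rad/s.
Step 2 — Transfer function: H(jω) = 1/(1 + jωRC).
Step 3 — Denominator: 1 + jωRC = 1 + j·314.2·202·0.000138 = 1 + j8.758.
Step 4 — H = 0.01287 - j0.1127.
Step 5 — Magnitude: |H| = 0.1135 (-18.9 dB); phase: φ = -83.5°.

|H| = 0.1135 (-18.9 dB), φ = -83.5°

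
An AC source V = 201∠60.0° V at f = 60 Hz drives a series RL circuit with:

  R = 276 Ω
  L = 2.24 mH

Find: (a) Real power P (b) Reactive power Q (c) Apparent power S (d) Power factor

Step 1 — Angular frequency: ω = 2π·f = 2π·60 = 377 rad/s.
Step 2 — Component impedances:
  R: Z = R = 276 Ω
  L: Z = jωL = j·377·0.00224 = 0 + j0.8445 Ω
Step 3 — Series combination: Z_total = R + L = 276 + j0.8445 Ω = 276∠0.2° Ω.
Step 4 — Source phasor: V = 201∠60.0° V = 100.5 + j174.1 V.
Step 5 — Current: I = V / Z = 0.3661 + j0.6296 A = 0.7283∠59.8° A.
Step 6 — Complex power: S = V·I* = 146.4 + j0.4479 VA.
Step 7 — Real power: P = Re(S) = 146.4 W.
Step 8 — Reactive power: Q = Im(S) = 0.4479 VAR.
Step 9 — Apparent power: |S| = 146.4 VA.
Step 10 — Power factor: PF = P/|S| = 1 (lagging).

(a) P = 146.4 W  (b) Q = 0.4479 VAR  (c) S = 146.4 VA  (d) PF = 1 (lagging)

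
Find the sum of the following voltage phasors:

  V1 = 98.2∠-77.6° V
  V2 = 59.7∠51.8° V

Step 1 — Convert each phasor to rectangular form:
  V1 = 98.2·(cos(-77.6°) + j·sin(-77.6°)) = 21.09 - j95.91 V
  V2 = 59.7·(cos(51.8°) + j·sin(51.8°)) = 36.92 + j46.92 V
Step 2 — Sum components: V_total = 58.01 - j48.99 V.
Step 3 — Convert to polar: |V_total| = 75.93 V, ∠V_total = -40.2°.

V_total = 75.93∠-40.2° V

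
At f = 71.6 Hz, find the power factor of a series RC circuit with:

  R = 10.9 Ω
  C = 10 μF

Step 1 — Angular frequency: ω = 2π·f = 2π·71.6 = 449.9 rad/s.
Step 2 — Component impedances:
  R: Z = R = 10.9 Ω
  C: Z = 1/(jωC) = -j/(ω·C) = 0 - j222.3 Ω
Step 3 — Series combination: Z_total = R + C = 10.9 - j222.3 Ω = 222.6∠-87.2° Ω.
Step 4 — Power factor: PF = cos(φ) = Re(Z)/|Z| = 10.9/222.55 = 0.04898.
Step 5 — Type: Im(Z) = -222.3 ⇒ leading (phase φ = -87.2°).

PF = 0.04898 (leading, φ = -87.2°)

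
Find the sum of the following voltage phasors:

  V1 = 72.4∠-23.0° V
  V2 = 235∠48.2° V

Step 1 — Convert each phasor to rectangular form:
  V1 = 72.4·(cos(-23.0°) + j·sin(-23.0°)) = 66.64 - j28.29 V
  V2 = 235·(cos(48.2°) + j·sin(48.2°)) = 156.6 + j175.2 V
Step 2 — Sum components: V_total = 223.3 + j146.9 V.
Step 3 — Convert to polar: |V_total| = 267.3 V, ∠V_total = 33.3°.

V_total = 267.3∠33.3° V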